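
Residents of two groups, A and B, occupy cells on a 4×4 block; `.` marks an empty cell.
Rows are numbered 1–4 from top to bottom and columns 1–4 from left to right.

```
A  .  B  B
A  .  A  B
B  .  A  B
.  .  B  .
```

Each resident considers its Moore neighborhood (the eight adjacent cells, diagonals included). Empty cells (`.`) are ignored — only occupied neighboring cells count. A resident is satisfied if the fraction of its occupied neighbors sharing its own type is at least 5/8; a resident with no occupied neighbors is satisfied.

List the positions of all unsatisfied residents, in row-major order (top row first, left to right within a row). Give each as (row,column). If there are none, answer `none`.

(1,1)A 1/1 ✓
(1,3)B 2/3 ✓
(1,4)B 2/3 ✓
(2,1)A 1/2 ✗
(2,3)A 1/5 ✗
(2,4)B 3/5 ✗
(3,1)B 0/1 ✗
(3,3)A 1/4 ✗
(3,4)B 2/4 ✗
(4,3)B 1/2 ✗

(2,1), (2,3), (2,4), (3,1), (3,3), (3,4), (4,3)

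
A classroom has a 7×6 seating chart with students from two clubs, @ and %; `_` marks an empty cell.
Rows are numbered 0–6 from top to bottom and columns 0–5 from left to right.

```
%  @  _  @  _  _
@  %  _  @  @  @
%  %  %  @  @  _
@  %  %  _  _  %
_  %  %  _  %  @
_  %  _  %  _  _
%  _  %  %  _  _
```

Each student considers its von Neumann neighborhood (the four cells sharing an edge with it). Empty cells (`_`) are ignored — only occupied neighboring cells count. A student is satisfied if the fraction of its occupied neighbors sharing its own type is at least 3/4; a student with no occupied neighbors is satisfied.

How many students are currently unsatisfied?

Row 0: (0,0)% 0/2 ✗ · (0,1)@ 0/2 ✗ · (0,3)@ 1/1 ✓
Row 1: (1,0)@ 0/3 ✗ · (1,1)% 1/3 ✗ · (1,3)@ 3/3 ✓ · (1,4)@ 3/3 ✓ · (1,5)@ 1/1 ✓
Row 2: (2,0)% 1/3 ✗ · (2,1)% 4/4 ✓ · (2,2)% 2/3 ✗ · (2,3)@ 2/3 ✗ · (2,4)@ 2/2 ✓
Row 3: (3,0)@ 0/2 ✗ · (3,1)% 3/4 ✓ · (3,2)% 3/3 ✓ · (3,5)% 0/1 ✗
Row 4: (4,1)% 3/3 ✓ · (4,2)% 2/2 ✓ · (4,4)% 0/1 ✗ · (4,5)@ 0/2 ✗
Row 5: (5,1)% 1/1 ✓ · (5,3)% 1/1 ✓
Row 6: (6,0)% 0/0 ✓ · (6,2)% 1/1 ✓ · (6,3)% 2/2 ✓
Unsatisfied: (0,0), (0,1), (1,0), (1,1), (2,0), (2,2), (2,3), (3,0), (3,5), (4,4), (4,5) — 11 in total.

11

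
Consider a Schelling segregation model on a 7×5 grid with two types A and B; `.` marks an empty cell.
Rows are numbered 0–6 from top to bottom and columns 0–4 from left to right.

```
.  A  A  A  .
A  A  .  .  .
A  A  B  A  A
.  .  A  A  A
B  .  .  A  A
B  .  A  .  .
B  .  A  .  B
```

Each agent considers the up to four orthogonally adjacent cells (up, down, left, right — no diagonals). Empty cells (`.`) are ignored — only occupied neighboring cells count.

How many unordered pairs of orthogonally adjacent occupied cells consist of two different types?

Scan each occupied cell's neighbors to the right and below so each pair is counted once.
From row 0: 0 unlike of 3 pairs (running 0/3).
From row 1: 0 unlike of 3 pairs (running 0/6).
From row 2: 3 unlike of 7 pairs (running 3/13).
From row 3: 0 unlike of 4 pairs (running 3/17).
From row 4: 0 unlike of 2 pairs (running 3/19).
From row 5: 0 unlike of 2 pairs (running 3/21).
Total adjacent occupied pairs: 21; unlike-type pairs: 3.

3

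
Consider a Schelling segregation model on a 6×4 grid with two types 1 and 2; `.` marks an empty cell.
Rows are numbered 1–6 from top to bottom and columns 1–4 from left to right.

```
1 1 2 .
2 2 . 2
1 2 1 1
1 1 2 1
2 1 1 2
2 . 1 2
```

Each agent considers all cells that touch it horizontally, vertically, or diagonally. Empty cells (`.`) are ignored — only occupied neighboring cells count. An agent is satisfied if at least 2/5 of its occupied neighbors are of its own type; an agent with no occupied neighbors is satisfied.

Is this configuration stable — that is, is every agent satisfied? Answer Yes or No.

No

(1,1)1 1/3 ✗
(1,2)1 1/4 ✗
(1,3)2 2/3 ✓
(2,1)2 2/5 ✓
(2,2)2 3/7 ✓
(2,4)2 1/3 ✗
(3,1)1 2/5 ✓
(3,2)2 3/7 ✓
(3,3)1 3/7 ✓
(3,4)1 2/4 ✓
(4,1)1 3/5 ✓
(4,2)1 5/8 ✓
(4,3)2 2/8 ✗
(4,4)1 3/5 ✓
(5,1)2 1/4 ✗
(5,2)1 4/7 ✓
(5,3)1 4/7 ✓
(5,4)2 2/5 ✓
(6,1)2 1/2 ✓
(6,3)1 2/4 ✓
(6,4)2 1/3 ✗
For instance (1,1) has only 1/3 same-type neighbors, below 2/5.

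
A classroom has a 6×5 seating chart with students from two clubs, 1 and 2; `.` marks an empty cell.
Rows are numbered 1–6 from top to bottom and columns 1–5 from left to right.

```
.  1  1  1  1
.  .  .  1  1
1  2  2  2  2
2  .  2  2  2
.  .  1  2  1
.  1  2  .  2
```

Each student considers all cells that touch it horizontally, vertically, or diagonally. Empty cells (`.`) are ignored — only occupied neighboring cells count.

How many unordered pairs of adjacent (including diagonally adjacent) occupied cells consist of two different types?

16

Scan each occupied cell's neighbors to the right and below (and the two forward diagonals) so each pair is counted once.
Row 1: 1(1,2)–1(1,3)= 1(1,3)–1(1,4)= 1(1,3)–1(2,4)= 1(1,4)–1(1,5)= 1(1,4)–1(2,4)= 1(1,4)–1(2,5)= 1(1,5)–1(2,5)= 1(1,5)–1(2,4)=  → 0/8 unlike.
Row 2: 1(2,4)–1(2,5)= 1(2,4)–2(3,4)≠ 1(2,4)–2(3,5)≠ 1(2,4)–2(3,3)≠ 1(2,5)–2(3,5)≠ 1(2,5)–2(3,4)≠  → 5/6 unlike.
Row 3: 1(3,1)–2(3,2)≠ 1(3,1)–2(4,1)≠ 2(3,2)–2(3,3)= 2(3,2)–2(4,3)= 2(3,2)–2(4,1)= 2(3,3)–2(3,4)= 2(3,3)–2(4,3)= 2(3,3)–2(4,4)= 2(3,4)–2(3,5)= 2(3,4)–2(4,4)= 2(3,4)–2(4,5)= 2(3,4)–2(4,3)= 2(3,5)–2(4,5)= 2(3,5)–2(4,4)=  → 2/14 unlike.
Row 4: 2(4,3)–2(4,4)= 2(4,3)–1(5,3)≠ 2(4,3)–2(5,4)= 2(4,4)–2(4,5)= 2(4,4)–2(5,4)= 2(4,4)–1(5,5)≠ 2(4,4)–1(5,3)≠ 2(4,5)–1(5,5)≠ 2(4,5)–2(5,4)=  → 4/9 unlike.
Row 5: 1(5,3)–2(5,4)≠ 1(5,3)–2(6,3)≠ 1(5,3)–1(6,2)= 2(5,4)–1(5,5)≠ 2(5,4)–2(6,5)= 2(5,4)–2(6,3)= 1(5,5)–2(6,5)≠  → 4/7 unlike.
Row 6: 1(6,2)–2(6,3)≠  → 1/1 unlike.
Total adjacent occupied pairs: 45; unlike-type pairs: 16.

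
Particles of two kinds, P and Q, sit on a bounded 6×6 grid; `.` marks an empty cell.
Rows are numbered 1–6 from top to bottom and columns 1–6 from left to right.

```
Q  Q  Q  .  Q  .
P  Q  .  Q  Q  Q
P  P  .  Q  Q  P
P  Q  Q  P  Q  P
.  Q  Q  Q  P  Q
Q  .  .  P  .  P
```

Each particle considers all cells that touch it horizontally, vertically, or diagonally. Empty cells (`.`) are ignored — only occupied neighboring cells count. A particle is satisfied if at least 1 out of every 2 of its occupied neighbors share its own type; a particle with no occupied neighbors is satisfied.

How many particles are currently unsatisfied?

6

(1,1)Q 2/3 ok
(1,2)Q 3/4 ok
(1,3)Q 3/3 ok
(1,5)Q 3/3 ok
(2,1)P 2/5 unhappy
(2,2)Q 3/6 ok
(2,4)Q 5/5 ok
(2,5)Q 5/6 ok
(2,6)Q 3/4 ok
(3,1)P 3/5 ok
(3,2)P 3/6 ok
(3,4)Q 5/6 ok
(3,5)Q 5/8 ok
(3,6)P 1/5 unhappy
(4,1)P 2/4 ok
(4,2)Q 3/6 ok
(4,3)Q 5/7 ok
(4,4)P 1/7 unhappy
(4,5)Q 4/8 ok
(4,6)P 2/5 unhappy
(5,2)Q 4/5 ok
(5,3)Q 4/6 ok
(5,4)Q 3/6 ok
(5,5)P 4/7 ok
(5,6)Q 1/4 unhappy
(6,1)Q 1/1 ok
(6,4)P 1/3 unhappy
(6,6)P 1/2 ok
Unsatisfied: (2,1), (3,6), (4,4), (4,6), (5,6), (6,4) — 6 in total.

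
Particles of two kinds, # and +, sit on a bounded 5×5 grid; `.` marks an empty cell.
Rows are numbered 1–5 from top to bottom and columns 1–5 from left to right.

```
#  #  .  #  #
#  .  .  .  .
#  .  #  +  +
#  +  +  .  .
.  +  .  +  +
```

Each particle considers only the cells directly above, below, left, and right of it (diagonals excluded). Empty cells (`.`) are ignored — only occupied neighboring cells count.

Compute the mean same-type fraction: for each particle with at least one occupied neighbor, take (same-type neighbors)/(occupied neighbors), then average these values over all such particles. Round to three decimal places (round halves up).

0.811

Row 1: (1,1)# 2/2 · (1,2)# 1/1 · (1,4)# 1/1 · (1,5)# 1/1
Row 2: (2,1)# 2/2
Row 3: (3,1)# 2/2 · (3,3)# 0/2 · (3,4)+ 1/2 · (3,5)+ 1/1
Row 4: (4,1)# 1/2 · (4,2)+ 2/3 · (4,3)+ 1/2
Row 5: (5,2)+ 1/1 · (5,4)+ 1/1 · (5,5)+ 1/1
Sum over 15 particles: 2/2 + 1/1 + 1/1 + 1/1 + 2/2 + 2/2 + 0/2 + 1/2 + 1/1 + 1/2 + 2/3 + 1/2 + 1/1 + 1/1 + 1/1 = 73/6; mean = 73/6 ÷ 15 = 73/90 = 0.811111… → 0.811.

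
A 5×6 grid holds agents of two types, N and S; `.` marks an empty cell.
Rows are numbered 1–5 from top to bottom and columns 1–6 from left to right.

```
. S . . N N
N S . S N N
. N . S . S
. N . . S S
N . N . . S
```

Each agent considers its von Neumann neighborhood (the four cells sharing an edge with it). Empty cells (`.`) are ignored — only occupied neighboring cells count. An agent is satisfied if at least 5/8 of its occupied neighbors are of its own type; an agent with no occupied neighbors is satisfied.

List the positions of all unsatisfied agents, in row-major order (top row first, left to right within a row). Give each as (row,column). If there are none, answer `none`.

(2,1), (2,2), (2,4), (3,2), (3,6)

(1,2)S 1/1 ✓
(1,5)N 2/2 ✓
(1,6)N 2/2 ✓
(2,1)N 0/1 ✗
(2,2)S 1/3 ✗
(2,4)S 1/2 ✗
(2,5)N 2/3 ✓
(2,6)N 2/3 ✓
(3,2)N 1/2 ✗
(3,4)S 1/1 ✓
(3,6)S 1/2 ✗
(4,2)N 1/1 ✓
(4,5)S 1/1 ✓
(4,6)S 3/3 ✓
(5,1)N 0/0 ✓
(5,3)N 0/0 ✓
(5,6)S 1/1 ✓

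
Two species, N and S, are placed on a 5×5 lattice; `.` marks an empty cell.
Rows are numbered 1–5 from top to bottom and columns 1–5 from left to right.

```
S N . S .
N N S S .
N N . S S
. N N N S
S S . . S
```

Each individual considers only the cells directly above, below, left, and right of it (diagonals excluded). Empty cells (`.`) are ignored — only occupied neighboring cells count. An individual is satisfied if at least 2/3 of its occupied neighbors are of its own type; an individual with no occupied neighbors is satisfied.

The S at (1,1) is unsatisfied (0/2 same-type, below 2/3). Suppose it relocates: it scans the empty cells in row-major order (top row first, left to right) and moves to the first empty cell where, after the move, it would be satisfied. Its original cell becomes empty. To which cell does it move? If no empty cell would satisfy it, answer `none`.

Vacating (1,1). Empty cells in order:
  (1,3): 2/3 same-type → satisfied — stop here.

(1,3)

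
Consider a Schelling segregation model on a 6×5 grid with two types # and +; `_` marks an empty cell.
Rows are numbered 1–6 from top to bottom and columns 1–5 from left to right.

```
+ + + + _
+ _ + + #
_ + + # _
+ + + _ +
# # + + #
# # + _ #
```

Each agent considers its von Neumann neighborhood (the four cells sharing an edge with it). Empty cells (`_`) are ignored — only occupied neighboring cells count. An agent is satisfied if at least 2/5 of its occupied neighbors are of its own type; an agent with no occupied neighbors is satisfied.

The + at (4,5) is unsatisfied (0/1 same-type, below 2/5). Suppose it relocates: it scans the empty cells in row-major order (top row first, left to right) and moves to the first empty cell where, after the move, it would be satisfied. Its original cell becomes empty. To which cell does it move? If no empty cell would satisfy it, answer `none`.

Vacating (4,5). Empty cells in order:
  (1,5): 1/2 same-type → satisfied — stop here.

(1,5)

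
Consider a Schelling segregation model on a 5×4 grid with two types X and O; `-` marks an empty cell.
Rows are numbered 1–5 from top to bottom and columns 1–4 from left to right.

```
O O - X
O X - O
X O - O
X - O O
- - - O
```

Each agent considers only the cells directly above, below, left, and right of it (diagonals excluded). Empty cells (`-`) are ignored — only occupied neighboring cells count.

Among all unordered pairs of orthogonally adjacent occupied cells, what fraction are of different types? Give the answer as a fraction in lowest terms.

6/13

Scan each occupied cell's neighbors to the right and below so each pair is counted once.
Row 1: O(1,1)–O(1,2)= O(1,1)–O(2,1)= O(1,2)–X(2,2)≠ X(1,4)–O(2,4)≠  → 2/4 unlike.
Row 2: O(2,1)–X(2,2)≠ O(2,1)–X(3,1)≠ X(2,2)–O(3,2)≠ O(2,4)–O(3,4)=  → 3/4 unlike.
Row 3: X(3,1)–O(3,2)≠ X(3,1)–X(4,1)= O(3,4)–O(4,4)=  → 1/3 unlike.
Row 4: O(4,3)–O(4,4)= O(4,4)–O(5,4)=  → 0/2 unlike.
Total adjacent occupied pairs: 13; unlike-type pairs: 6.
6/13 is already in lowest terms.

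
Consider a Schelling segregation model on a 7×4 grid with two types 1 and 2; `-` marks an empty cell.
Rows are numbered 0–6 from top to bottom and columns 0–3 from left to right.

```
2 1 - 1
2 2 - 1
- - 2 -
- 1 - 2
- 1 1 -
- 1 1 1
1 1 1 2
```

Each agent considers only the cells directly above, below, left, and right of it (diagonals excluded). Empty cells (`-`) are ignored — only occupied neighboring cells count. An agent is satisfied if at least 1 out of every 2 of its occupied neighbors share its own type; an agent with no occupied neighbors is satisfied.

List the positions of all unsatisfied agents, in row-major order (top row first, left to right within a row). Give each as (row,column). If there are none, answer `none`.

(0,0)2 1/2 ✓
(0,1)1 0/2 ✗
(0,3)1 1/1 ✓
(1,0)2 2/2 ✓
(1,1)2 1/2 ✓
(1,3)1 1/1 ✓
(2,2)2 0/0 ✓
(3,1)1 1/1 ✓
(3,3)2 0/0 ✓
(4,1)1 3/3 ✓
(4,2)1 2/2 ✓
(5,1)1 3/3 ✓
(5,2)1 4/4 ✓
(5,3)1 1/2 ✓
(6,0)1 1/1 ✓
(6,1)1 3/3 ✓
(6,2)1 2/3 ✓
(6,3)2 0/2 ✗

(0,1), (6,3)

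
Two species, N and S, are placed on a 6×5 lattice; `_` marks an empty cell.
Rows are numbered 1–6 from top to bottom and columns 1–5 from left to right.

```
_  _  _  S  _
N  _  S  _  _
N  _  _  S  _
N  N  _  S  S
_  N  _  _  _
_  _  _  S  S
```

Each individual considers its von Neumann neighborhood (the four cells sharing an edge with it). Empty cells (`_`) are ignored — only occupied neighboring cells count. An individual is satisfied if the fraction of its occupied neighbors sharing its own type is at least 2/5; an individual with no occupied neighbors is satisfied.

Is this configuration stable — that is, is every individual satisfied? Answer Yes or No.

(1,4)S 0/0 ok
(2,1)N 1/1 ok
(2,3)S 0/0 ok
(3,1)N 2/2 ok
(3,4)S 1/1 ok
(4,1)N 2/2 ok
(4,2)N 2/2 ok
(4,4)S 2/2 ok
(4,5)S 1/1 ok
(5,2)N 1/1 ok
(6,4)S 1/1 ok
(6,5)S 1/1 ok
All meet the threshold, so the configuration is stable.

Yes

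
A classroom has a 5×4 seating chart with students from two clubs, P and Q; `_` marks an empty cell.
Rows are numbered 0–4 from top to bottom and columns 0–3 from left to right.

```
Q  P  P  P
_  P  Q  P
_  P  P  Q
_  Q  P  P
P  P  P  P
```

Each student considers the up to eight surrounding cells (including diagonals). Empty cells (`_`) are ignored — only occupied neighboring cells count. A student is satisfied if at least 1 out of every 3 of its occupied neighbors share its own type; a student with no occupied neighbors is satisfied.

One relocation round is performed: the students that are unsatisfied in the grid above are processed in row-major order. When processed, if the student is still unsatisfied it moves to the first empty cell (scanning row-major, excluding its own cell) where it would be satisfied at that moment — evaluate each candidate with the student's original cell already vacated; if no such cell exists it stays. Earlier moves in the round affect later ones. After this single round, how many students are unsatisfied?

2

Initially unsatisfied (in order): (0,0), (1,2), (2,3), (3,1).
  (0,0) → (2,0).
  (1,2) → (3,0).
  (2,3): no empty cell satisfies it; stays.
  (3,1): no empty cell satisfies it; stays.
Resulting grid:
_ P P P
_ P _ P
Q P P Q
Q Q P P
P P P P
Unsatisfied now: (2,3), (3,1).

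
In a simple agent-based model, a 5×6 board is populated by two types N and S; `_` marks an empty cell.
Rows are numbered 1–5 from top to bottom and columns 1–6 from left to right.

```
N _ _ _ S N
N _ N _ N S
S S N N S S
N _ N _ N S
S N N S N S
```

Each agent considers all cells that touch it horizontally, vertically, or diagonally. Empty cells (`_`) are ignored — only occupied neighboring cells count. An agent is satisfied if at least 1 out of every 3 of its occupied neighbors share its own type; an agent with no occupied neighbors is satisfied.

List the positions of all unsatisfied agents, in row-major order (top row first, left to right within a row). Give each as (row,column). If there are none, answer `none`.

(3,2), (4,1), (4,5), (5,1), (5,4), (5,5)

(1,1)N 1/1 ✓
(1,5)S 1/3 ✓
(1,6)N 1/3 ✓
(2,1)N 1/3 ✓
(2,3)N 2/3 ✓
(2,5)N 2/6 ✓
(2,6)S 3/5 ✓
(3,1)S 1/3 ✓
(3,2)S 1/6 ✗
(3,3)N 3/4 ✓
(3,4)N 5/6 ✓
(3,5)S 3/6 ✓
(3,6)S 3/5 ✓
(4,1)N 1/4 ✗
(4,3)N 4/6 ✓
(4,5)N 2/7 ✗
(4,6)S 3/5 ✓
(5,1)S 0/2 ✗
(5,2)N 3/4 ✓
(5,3)N 2/3 ✓
(5,4)S 0/4 ✗
(5,5)N 1/4 ✗
(5,6)S 1/3 ✓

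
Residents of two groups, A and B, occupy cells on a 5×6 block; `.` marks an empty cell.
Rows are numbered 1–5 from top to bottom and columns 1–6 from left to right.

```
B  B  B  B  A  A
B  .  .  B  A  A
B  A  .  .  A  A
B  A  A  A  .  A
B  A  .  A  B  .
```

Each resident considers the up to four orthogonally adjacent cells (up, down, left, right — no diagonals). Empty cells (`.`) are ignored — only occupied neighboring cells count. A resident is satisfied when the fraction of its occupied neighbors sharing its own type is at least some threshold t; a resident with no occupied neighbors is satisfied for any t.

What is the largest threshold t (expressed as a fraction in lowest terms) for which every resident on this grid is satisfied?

Row 1: (1,1)B 2/2 · (1,2)B 2/2 · (1,3)B 2/2 · (1,4)B 2/3 · (1,5)A 2/3 · (1,6)A 2/2
Row 2: (2,1)B 2/2 · (2,4)B 1/2 · (2,5)A 3/4 · (2,6)A 3/3
Row 3: (3,1)B 2/3 · (3,2)A 1/2 · (3,5)A 2/2 · (3,6)A 3/3
Row 4: (4,1)B 2/3 · (4,2)A 3/4 · (4,3)A 2/2 · (4,4)A 2/2 · (4,6)A 1/1
Row 5: (5,1)B 1/2 · (5,2)A 1/2 · (5,4)A 1/2 · (5,5)B 0/1
The smallest same-type fraction is 0/1 at (5,5), which reduces to 0/1. Any threshold above that leaves this resident unsatisfied.

0/1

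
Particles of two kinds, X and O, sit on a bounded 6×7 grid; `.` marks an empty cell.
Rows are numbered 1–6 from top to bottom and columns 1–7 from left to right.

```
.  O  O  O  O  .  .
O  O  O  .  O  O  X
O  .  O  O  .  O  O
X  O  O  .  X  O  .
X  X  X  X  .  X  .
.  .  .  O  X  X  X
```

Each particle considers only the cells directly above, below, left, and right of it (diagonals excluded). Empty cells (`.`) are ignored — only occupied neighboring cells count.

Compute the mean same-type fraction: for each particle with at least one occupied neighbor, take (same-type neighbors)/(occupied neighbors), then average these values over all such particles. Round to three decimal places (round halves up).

(1,2)O 2/2
(1,3)O 3/3
(1,4)O 2/2
(1,5)O 2/2
(2,1)O 2/2
(2,2)O 3/3
(2,3)O 3/3
(2,5)O 2/2
(2,6)O 2/3
(2,7)X 0/2
(3,1)O 1/2
(3,3)O 3/3
(3,4)O 1/1
(3,6)O 3/3
(3,7)O 1/2
(4,1)X 1/3
(4,2)O 1/3
(4,3)O 2/3
(4,5)X 0/1
(4,6)O 1/3
(5,1)X 2/2
(5,2)X 2/3
(5,3)X 2/3
(5,4)X 1/2
(5,6)X 1/2
(6,4)O 0/2
(6,5)X 1/2
(6,6)X 3/3
(6,7)X 1/1
Sum over 29 particles: 2/2 + 3/3 + 2/2 + 2/2 + 2/2 + 3/3 + 3/3 + 2/2 + 2/3 + 0/2 + 1/2 + 3/3 + 1/1 + 3/3 + 1/2 + 1/3 + 1/3 + 2/3 + 0/1 + 1/3 + 2/2 + 2/3 + 2/3 + 1/2 + 1/2 + 0/2 + 1/2 + 3/3 + 1/1 = 121/6; mean = 121/6 ÷ 29 = 121/174 = 0.695402… → 0.695.

0.695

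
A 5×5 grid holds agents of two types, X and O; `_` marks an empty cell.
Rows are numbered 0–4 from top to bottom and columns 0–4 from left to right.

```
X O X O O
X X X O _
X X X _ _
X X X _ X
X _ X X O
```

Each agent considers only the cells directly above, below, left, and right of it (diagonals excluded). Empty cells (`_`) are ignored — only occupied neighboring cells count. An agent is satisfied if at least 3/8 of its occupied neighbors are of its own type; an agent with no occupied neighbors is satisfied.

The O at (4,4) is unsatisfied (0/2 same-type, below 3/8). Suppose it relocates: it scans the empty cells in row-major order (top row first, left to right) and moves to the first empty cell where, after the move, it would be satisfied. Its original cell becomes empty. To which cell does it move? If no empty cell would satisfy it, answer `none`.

Vacating (4,4). Empty cells in order:
  (1,4): 2/2 same-type → satisfied — stop here.

(1,4)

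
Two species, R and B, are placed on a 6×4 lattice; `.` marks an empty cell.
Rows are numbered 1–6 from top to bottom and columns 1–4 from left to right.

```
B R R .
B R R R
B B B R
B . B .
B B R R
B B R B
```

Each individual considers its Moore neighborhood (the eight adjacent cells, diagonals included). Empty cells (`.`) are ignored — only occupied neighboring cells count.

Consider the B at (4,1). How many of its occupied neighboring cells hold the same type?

Occupied neighbors of (4,1): (3,1)=B, (3,2)=B, (5,1)=B, (5,2)=B.
Same type (B): 4 of 4.

4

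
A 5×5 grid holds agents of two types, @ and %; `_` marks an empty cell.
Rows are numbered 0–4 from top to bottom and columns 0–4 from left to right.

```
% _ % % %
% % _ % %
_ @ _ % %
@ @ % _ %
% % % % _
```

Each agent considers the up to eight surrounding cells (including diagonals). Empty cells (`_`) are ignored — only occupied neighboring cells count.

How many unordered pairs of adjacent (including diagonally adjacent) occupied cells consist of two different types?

9

Scan each occupied cell's neighbors to the right and below (and the two forward diagonals) so each pair is counted once.
Row 0: %(0,0)–%(1,0)= %(0,0)–%(1,1)= %(0,2)–%(0,3)= %(0,2)–%(1,3)= %(0,2)–%(1,1)= %(0,3)–%(0,4)= %(0,3)–%(1,3)= %(0,3)–%(1,4)= %(0,4)–%(1,4)= %(0,4)–%(1,3)=  → 0/10 unlike.
Row 1: %(1,0)–%(1,1)= %(1,0)–@(2,1)≠ %(1,1)–@(2,1)≠ %(1,3)–%(1,4)= %(1,3)–%(2,3)= %(1,3)–%(2,4)= %(1,4)–%(2,4)= %(1,4)–%(2,3)=  → 2/8 unlike.
Row 2: @(2,1)–@(3,1)= @(2,1)–%(3,2)≠ @(2,1)–@(3,0)= %(2,3)–%(2,4)= %(2,3)–%(3,4)= %(2,3)–%(3,2)= %(2,4)–%(3,4)=  → 1/7 unlike.
Row 3: @(3,0)–@(3,1)= @(3,0)–%(4,0)≠ @(3,0)–%(4,1)≠ @(3,1)–%(3,2)≠ @(3,1)–%(4,1)≠ @(3,1)–%(4,2)≠ @(3,1)–%(4,0)≠ %(3,2)–%(4,2)= %(3,2)–%(4,3)= %(3,2)–%(4,1)= %(3,4)–%(4,3)=  → 6/11 unlike.
Row 4: %(4,0)–%(4,1)= %(4,1)–%(4,2)= %(4,2)–%(4,3)=  → 0/3 unlike.
Total adjacent occupied pairs: 39; unlike-type pairs: 9.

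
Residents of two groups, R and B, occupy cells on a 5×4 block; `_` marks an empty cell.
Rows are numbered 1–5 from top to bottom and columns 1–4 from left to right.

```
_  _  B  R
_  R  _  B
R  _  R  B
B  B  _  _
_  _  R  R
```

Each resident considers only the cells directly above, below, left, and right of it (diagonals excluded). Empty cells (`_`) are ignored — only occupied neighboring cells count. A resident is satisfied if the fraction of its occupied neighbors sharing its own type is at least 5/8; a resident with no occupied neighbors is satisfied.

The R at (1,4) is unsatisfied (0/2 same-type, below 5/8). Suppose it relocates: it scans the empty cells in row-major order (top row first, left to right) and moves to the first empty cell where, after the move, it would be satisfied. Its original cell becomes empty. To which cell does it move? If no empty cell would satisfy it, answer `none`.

Vacating (1,4). Empty cells in order:
  (1,1): 0/0 same-type → satisfied — stop here.

(1,1)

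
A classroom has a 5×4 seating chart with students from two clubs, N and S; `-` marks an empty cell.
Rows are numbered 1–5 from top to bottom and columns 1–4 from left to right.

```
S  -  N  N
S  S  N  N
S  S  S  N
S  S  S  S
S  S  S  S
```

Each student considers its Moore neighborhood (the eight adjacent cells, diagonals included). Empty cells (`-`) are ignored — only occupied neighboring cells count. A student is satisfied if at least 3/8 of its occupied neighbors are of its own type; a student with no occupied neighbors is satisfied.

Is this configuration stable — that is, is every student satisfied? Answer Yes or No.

Yes

Row 1: (1,1)S 2/2 ✓ · (1,3)N 3/4 ✓ · (1,4)N 3/3 ✓
Row 2: (2,1)S 4/4 ✓ · (2,2)S 5/7 ✓ · (2,3)N 4/7 ✓ · (2,4)N 4/5 ✓
Row 3: (3,1)S 5/5 ✓ · (3,2)S 7/8 ✓ · (3,3)S 5/8 ✓ · (3,4)N 2/5 ✓
Row 4: (4,1)S 5/5 ✓ · (4,2)S 8/8 ✓ · (4,3)S 7/8 ✓ · (4,4)S 4/5 ✓
Row 5: (5,1)S 3/3 ✓ · (5,2)S 5/5 ✓ · (5,3)S 5/5 ✓ · (5,4)S 3/3 ✓
All meet the threshold, so the configuration is stable.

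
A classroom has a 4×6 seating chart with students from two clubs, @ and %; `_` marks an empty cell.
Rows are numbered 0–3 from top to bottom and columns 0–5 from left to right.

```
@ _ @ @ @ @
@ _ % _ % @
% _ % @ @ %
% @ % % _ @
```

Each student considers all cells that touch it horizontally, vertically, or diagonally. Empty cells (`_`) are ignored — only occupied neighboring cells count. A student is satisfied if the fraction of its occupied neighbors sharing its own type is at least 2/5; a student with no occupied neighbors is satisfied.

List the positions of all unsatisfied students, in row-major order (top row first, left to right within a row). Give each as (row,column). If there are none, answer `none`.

(0,0)@ 1/1 ✓
(0,2)@ 1/2 ✓
(0,3)@ 2/4 ✓
(0,4)@ 3/4 ✓
(0,5)@ 2/3 ✓
(1,0)@ 1/2 ✓
(1,2)% 1/4 ✗
(1,4)% 1/7 ✗
(1,5)@ 3/5 ✓
(2,0)% 1/3 ✗
(2,2)% 3/5 ✓
(2,3)@ 1/6 ✗
(2,4)@ 3/6 ✓
(2,5)% 1/4 ✗
(3,0)% 1/2 ✓
(3,1)@ 0/4 ✗
(3,2)% 2/4 ✓
(3,3)% 2/4 ✓
(3,5)@ 1/2 ✓

(1,2), (1,4), (2,0), (2,3), (2,5), (3,1)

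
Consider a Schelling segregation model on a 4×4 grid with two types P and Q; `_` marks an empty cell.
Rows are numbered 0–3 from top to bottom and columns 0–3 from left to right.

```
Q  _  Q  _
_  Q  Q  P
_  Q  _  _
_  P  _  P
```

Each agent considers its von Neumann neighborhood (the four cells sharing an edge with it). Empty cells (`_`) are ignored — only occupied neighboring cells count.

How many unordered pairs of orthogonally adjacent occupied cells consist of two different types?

2

Scan each occupied cell's neighbors to the right and below so each pair is counted once.
From row 0: 0 unlike of 1 pairs (running 0/1).
From row 1: 1 unlike of 3 pairs (running 1/4).
From row 2: 1 unlike of 1 pairs (running 2/5).
Total adjacent occupied pairs: 5; unlike-type pairs: 2.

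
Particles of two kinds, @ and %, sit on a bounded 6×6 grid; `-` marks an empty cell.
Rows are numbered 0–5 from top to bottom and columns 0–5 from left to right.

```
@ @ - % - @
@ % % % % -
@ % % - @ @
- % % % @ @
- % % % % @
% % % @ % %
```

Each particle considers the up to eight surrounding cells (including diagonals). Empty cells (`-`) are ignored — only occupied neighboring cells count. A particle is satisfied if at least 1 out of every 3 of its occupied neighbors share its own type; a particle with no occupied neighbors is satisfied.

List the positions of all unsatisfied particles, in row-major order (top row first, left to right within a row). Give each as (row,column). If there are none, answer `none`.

(0,5), (2,0), (5,3)

(0,0)@ 2/3 ok
(0,1)@ 2/4 ok
(0,3)% 3/3 ok
(0,5)@ 0/1 unhappy
(1,0)@ 3/5 ok
(1,1)% 3/7 ok
(1,2)% 5/6 ok
(1,3)% 4/5 ok
(1,4)% 2/5 ok
(2,0)@ 1/4 unhappy
(2,1)% 5/7 ok
(2,2)% 7/7 ok
(2,4)@ 3/6 ok
(2,5)@ 3/4 ok
(3,1)% 5/6 ok
(3,2)% 7/7 ok
(3,3)% 5/7 ok
(3,4)@ 4/7 ok
(3,5)@ 4/5 ok
(4,1)% 6/6 ok
(4,2)% 7/8 ok
(4,3)% 6/8 ok
(4,4)% 4/8 ok
(4,5)@ 2/5 ok
(5,0)% 2/2 ok
(5,1)% 4/4 ok
(5,2)% 4/5 ok
(5,3)@ 0/5 unhappy
(5,4)% 3/5 ok
(5,5)% 2/3 ok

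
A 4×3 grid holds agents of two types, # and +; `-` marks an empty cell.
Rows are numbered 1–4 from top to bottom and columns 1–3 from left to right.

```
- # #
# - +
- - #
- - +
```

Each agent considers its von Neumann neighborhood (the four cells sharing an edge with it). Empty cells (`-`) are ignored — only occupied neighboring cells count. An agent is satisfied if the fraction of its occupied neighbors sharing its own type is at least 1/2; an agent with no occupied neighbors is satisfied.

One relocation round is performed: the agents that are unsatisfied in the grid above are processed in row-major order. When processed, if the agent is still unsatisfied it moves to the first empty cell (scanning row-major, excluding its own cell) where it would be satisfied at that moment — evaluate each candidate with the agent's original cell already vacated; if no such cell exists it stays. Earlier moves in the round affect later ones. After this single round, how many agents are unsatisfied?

Initially unsatisfied (in order): (2,3), (3,3), (4,3).
  (2,3) → (4,1).
  (3,3) → (1,1).
  (4,3): now satisfied by earlier moves; stays.
Resulting grid:
# # #
# - -
- - -
+ - +
All satisfied now.

0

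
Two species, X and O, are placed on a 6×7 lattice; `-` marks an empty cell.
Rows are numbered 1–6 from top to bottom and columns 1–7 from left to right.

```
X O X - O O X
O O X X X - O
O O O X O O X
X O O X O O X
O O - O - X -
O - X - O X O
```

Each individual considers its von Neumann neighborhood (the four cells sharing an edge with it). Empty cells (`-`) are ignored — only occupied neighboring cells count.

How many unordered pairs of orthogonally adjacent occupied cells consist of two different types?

23

Scan each occupied cell's neighbors to the right and below so each pair is counted once.
Row 1: X(1,1)–O(1,2)≠ X(1,1)–O(2,1)≠ O(1,2)–X(1,3)≠ O(1,2)–O(2,2)= X(1,3)–X(2,3)= O(1,5)–O(1,6)= O(1,5)–X(2,5)≠ O(1,6)–X(1,7)≠ X(1,7)–O(2,7)≠  → 6/9 unlike.
Row 2: O(2,1)–O(2,2)= O(2,1)–O(3,1)= O(2,2)–X(2,3)≠ O(2,2)–O(3,2)= X(2,3)–X(2,4)= X(2,3)–O(3,3)≠ X(2,4)–X(2,5)= X(2,4)–X(3,4)= X(2,5)–O(3,5)≠ O(2,7)–X(3,7)≠  → 4/10 unlike.
Row 3: O(3,1)–O(3,2)= O(3,1)–X(4,1)≠ O(3,2)–O(3,3)= O(3,2)–O(4,2)= O(3,3)–X(3,4)≠ O(3,3)–O(4,3)= X(3,4)–O(3,5)≠ X(3,4)–X(4,4)= O(3,5)–O(3,6)= O(3,5)–O(4,5)= O(3,6)–X(3,7)≠ O(3,6)–O(4,6)= X(3,7)–X(4,7)=  → 4/13 unlike.
Row 4: X(4,1)–O(4,2)≠ X(4,1)–O(5,1)≠ O(4,2)–O(4,3)= O(4,2)–O(5,2)= O(4,3)–X(4,4)≠ X(4,4)–O(4,5)≠ X(4,4)–O(5,4)≠ O(4,5)–O(4,6)= O(4,6)–X(4,7)≠ O(4,6)–X(5,6)≠  → 7/10 unlike.
Row 5: O(5,1)–O(5,2)= O(5,1)–O(6,1)= X(5,6)–X(6,6)=  → 0/3 unlike.
Row 6: O(6,5)–X(6,6)≠ X(6,6)–O(6,7)≠  → 2/2 unlike.
Total adjacent occupied pairs: 47; unlike-type pairs: 23.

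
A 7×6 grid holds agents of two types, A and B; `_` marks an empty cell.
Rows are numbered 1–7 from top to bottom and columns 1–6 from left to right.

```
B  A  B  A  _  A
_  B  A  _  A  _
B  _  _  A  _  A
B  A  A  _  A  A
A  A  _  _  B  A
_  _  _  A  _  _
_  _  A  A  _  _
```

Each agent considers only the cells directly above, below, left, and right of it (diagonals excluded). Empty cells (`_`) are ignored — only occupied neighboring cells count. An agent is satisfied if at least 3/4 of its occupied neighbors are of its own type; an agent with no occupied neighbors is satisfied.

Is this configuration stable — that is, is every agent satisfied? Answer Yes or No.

(1,1)B 0/1 not
(1,2)A 0/3 not
(1,3)B 0/3 not
(1,4)A 0/1 not
(1,6)A 0/0 satisfied
(2,2)B 0/2 not
(2,3)A 0/2 not
(2,5)A 0/0 satisfied
(3,1)B 1/1 satisfied
(3,4)A 0/0 satisfied
(3,6)A 1/1 satisfied
(4,1)B 1/3 not
(4,2)A 2/3 not
(4,3)A 1/1 satisfied
(4,5)A 1/2 not
(4,6)A 3/3 satisfied
(5,1)A 1/2 not
(5,2)A 2/2 satisfied
(5,5)B 0/2 not
(5,6)A 1/2 not
(6,4)A 1/1 satisfied
(7,3)A 1/1 satisfied
(7,4)A 2/2 satisfied
For instance (1,1) has only 0/1 same-type neighbors, below 3/4.

No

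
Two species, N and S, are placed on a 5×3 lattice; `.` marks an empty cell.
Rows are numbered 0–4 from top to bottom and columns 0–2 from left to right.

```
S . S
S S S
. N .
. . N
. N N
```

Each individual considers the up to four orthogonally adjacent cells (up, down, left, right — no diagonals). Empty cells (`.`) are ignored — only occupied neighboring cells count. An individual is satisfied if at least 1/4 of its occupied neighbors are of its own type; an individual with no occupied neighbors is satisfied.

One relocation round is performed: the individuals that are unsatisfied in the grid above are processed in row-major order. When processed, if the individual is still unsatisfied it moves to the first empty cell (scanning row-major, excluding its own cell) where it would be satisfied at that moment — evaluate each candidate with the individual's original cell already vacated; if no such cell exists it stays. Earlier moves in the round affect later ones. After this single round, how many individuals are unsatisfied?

0

Initially unsatisfied (in order): (2,1).
  (2,1) → (2,2).
Resulting grid:
S . S
S S S
. . N
. . N
. N N
All satisfied now.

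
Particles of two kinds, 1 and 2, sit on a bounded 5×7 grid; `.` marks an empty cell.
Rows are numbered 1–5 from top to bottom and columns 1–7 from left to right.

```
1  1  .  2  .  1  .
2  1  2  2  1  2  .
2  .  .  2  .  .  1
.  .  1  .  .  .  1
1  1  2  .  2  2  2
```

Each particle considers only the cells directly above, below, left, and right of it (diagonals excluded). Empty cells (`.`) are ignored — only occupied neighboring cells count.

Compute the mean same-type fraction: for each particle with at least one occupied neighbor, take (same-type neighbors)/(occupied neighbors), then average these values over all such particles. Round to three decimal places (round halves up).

Row 1: (1,1)1 1/2 · (1,2)1 2/2 · (1,4)2 1/1 · (1,6)1 0/1
Row 2: (2,1)2 1/3 · (2,2)1 1/3 · (2,3)2 1/2 · (2,4)2 3/4 · (2,5)1 0/2 · (2,6)2 0/2
Row 3: (3,1)2 1/1 · (3,4)2 1/1 · (3,7)1 1/1
Row 4: (4,3)1 0/1 · (4,7)1 1/2
Row 5: (5,1)1 1/1 · (5,2)1 1/2 · (5,3)2 0/2 · (5,5)2 1/1 · (5,6)2 2/2 · (5,7)2 1/2
Sum over 21 particles: 1/2 + 2/2 + 1/1 + 0/1 + 1/3 + 1/3 + 1/2 + 3/4 + 0/2 + 0/2 + 1/1 + 1/1 + 1/1 + 0/1 + 1/2 + 1/1 + 1/2 + 0/2 + 1/1 + 2/2 + 1/2 = 143/12; mean = 143/12 ÷ 21 = 143/252 = 0.567460… → 0.567.

0.567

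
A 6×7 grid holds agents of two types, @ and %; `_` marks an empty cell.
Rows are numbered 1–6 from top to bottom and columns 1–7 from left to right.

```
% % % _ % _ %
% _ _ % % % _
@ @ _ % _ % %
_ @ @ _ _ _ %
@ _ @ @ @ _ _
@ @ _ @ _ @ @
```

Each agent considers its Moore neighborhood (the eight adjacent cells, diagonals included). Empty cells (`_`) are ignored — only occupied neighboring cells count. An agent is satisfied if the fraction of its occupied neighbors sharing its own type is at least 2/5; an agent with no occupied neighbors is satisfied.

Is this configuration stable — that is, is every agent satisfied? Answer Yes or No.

Row 1: (1,1)% 2/2 ok · (1,2)% 3/3 ok · (1,3)% 2/2 ok · (1,5)% 3/3 ok · (1,7)% 1/1 ok
Row 2: (2,1)% 2/4 ok · (2,4)% 4/4 ok · (2,5)% 5/5 ok · (2,6)% 5/5 ok
Row 3: (3,1)@ 2/3 ok · (3,2)@ 3/4 ok · (3,4)% 2/3 ok · (3,6)% 4/4 ok · (3,7)% 3/3 ok
Row 4: (4,2)@ 5/5 ok · (4,3)@ 4/5 ok · (4,7)% 2/2 ok
Row 5: (5,1)@ 3/3 ok · (5,3)@ 5/5 ok · (5,4)@ 4/4 ok · (5,5)@ 3/3 ok
Row 6: (6,1)@ 2/2 ok · (6,2)@ 3/3 ok · (6,4)@ 3/3 ok · (6,6)@ 2/2 ok · (6,7)@ 1/1 ok
All meet the threshold, so the configuration is stable.

Yes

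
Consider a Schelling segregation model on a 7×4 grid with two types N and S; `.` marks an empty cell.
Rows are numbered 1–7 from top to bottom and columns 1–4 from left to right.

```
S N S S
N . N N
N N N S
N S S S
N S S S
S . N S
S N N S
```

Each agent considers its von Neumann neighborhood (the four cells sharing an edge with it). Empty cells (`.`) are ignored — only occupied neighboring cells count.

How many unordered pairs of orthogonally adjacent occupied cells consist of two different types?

16

Scan each occupied cell's neighbors to the right and below so each pair is counted once.
Row 1: S(1,1)–N(1,2)≠ S(1,1)–N(2,1)≠ N(1,2)–S(1,3)≠ S(1,3)–S(1,4)= S(1,3)–N(2,3)≠ S(1,4)–N(2,4)≠  → 5/6 unlike.
Row 2: N(2,1)–N(3,1)= N(2,3)–N(2,4)= N(2,3)–N(3,3)= N(2,4)–S(3,4)≠  → 1/4 unlike.
Row 3: N(3,1)–N(3,2)= N(3,1)–N(4,1)= N(3,2)–N(3,3)= N(3,2)–S(4,2)≠ N(3,3)–S(3,4)≠ N(3,3)–S(4,3)≠ S(3,4)–S(4,4)=  → 3/7 unlike.
Row 4: N(4,1)–S(4,2)≠ N(4,1)–N(5,1)= S(4,2)–S(4,3)= S(4,2)–S(5,2)= S(4,3)–S(4,4)= S(4,3)–S(5,3)= S(4,4)–S(5,4)=  → 1/7 unlike.
Row 5: N(5,1)–S(5,2)≠ N(5,1)–S(6,1)≠ S(5,2)–S(5,3)= S(5,3)–S(5,4)= S(5,3)–N(6,3)≠ S(5,4)–S(6,4)=  → 3/6 unlike.
Row 6: S(6,1)–S(7,1)= N(6,3)–S(6,4)≠ N(6,3)–N(7,3)= S(6,4)–S(7,4)=  → 1/4 unlike.
Row 7: S(7,1)–N(7,2)≠ N(7,2)–N(7,3)= N(7,3)–S(7,4)≠  → 2/3 unlike.
Total adjacent occupied pairs: 37; unlike-type pairs: 16.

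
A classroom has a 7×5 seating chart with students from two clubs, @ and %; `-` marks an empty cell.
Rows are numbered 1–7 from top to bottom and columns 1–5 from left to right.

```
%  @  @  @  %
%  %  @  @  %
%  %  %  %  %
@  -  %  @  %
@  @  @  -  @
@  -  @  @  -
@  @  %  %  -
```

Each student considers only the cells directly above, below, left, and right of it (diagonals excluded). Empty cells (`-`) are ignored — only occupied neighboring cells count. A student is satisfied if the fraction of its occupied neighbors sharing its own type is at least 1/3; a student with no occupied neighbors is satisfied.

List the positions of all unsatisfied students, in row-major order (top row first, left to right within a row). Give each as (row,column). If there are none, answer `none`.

(4,4), (5,5)

(1,1)% 1/2 ✓
(1,2)@ 1/3 ✓
(1,3)@ 3/3 ✓
(1,4)@ 2/3 ✓
(1,5)% 1/2 ✓
(2,1)% 3/3 ✓
(2,2)% 2/4 ✓
(2,3)@ 2/4 ✓
(2,4)@ 2/4 ✓
(2,5)% 2/3 ✓
(3,1)% 2/3 ✓
(3,2)% 3/3 ✓
(3,3)% 3/4 ✓
(3,4)% 2/4 ✓
(3,5)% 3/3 ✓
(4,1)@ 1/2 ✓
(4,3)% 1/3 ✓
(4,4)@ 0/3 ✗
(4,5)% 1/3 ✓
(5,1)@ 3/3 ✓
(5,2)@ 2/2 ✓
(5,3)@ 2/3 ✓
(5,5)@ 0/1 ✗
(6,1)@ 2/2 ✓
(6,3)@ 2/3 ✓
(6,4)@ 1/2 ✓
(7,1)@ 2/2 ✓
(7,2)@ 1/2 ✓
(7,3)% 1/3 ✓
(7,4)% 1/2 ✓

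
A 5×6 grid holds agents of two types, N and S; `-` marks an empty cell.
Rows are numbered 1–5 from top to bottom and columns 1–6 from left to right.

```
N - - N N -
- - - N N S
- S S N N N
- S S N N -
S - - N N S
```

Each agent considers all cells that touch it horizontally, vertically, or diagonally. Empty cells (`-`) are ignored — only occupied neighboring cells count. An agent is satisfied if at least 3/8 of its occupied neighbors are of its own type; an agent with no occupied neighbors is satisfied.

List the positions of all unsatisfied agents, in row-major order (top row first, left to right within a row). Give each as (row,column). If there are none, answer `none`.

Row 1: (1,1)N 0/0 ✓ · (1,4)N 3/3 ✓ · (1,5)N 3/4 ✓
Row 2: (2,4)N 5/6 ✓ · (2,5)N 6/7 ✓ · (2,6)S 0/4 ✗
Row 3: (3,2)S 3/3 ✓ · (3,3)S 3/6 ✓ · (3,4)N 5/7 ✓ · (3,5)N 6/7 ✓ · (3,6)N 3/4 ✓
Row 4: (4,2)S 4/4 ✓ · (4,3)S 3/6 ✓ · (4,4)N 5/7 ✓ · (4,5)N 6/7 ✓
Row 5: (5,1)S 1/1 ✓ · (5,4)N 3/4 ✓ · (5,5)N 3/4 ✓ · (5,6)S 0/2 ✗

(2,6), (5,6)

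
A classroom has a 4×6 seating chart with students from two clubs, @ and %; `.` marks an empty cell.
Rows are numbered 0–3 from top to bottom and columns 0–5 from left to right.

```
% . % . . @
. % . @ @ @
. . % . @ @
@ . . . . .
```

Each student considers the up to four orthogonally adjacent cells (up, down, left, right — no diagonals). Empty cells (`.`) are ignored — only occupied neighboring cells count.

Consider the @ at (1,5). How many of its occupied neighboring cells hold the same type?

3

Occupied neighbors of (1,5): (0,5)=@, (2,5)=@, (1,4)=@.
Same type (@): 3 of 3.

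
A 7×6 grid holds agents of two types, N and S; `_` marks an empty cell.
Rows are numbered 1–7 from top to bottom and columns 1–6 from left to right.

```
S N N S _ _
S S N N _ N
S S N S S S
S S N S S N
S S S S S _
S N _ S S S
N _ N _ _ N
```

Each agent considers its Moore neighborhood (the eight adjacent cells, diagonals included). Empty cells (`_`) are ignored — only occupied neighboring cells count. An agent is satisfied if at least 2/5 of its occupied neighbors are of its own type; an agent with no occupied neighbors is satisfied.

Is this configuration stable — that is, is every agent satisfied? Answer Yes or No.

No

(1,1)S 2/3 ✓
(1,2)N 2/5 ✓
(1,3)N 3/5 ✓
(1,4)S 0/3 ✗
(2,1)S 4/5 ✓
(2,2)S 4/8 ✓
(2,3)N 4/8 ✓
(2,4)N 3/6 ✓
(2,6)N 0/2 ✗
(3,1)S 5/5 ✓
(3,2)S 5/8 ✓
(3,3)N 3/8 ✗
(3,4)S 3/7 ✓
(3,5)S 4/7 ✓
(3,6)S 2/4 ✓
(4,1)S 5/5 ✓
(4,2)S 6/8 ✓
(4,3)N 1/8 ✗
(4,4)S 6/8 ✓
(4,5)S 6/7 ✓
(4,6)N 0/4 ✗
(5,1)S 4/5 ✓
(5,2)S 5/7 ✓
(5,3)S 5/7 ✓
(5,4)S 6/7 ✓
(5,5)S 6/7 ✓
(6,1)S 2/4 ✓
(6,2)N 2/6 ✗
(6,4)S 4/5 ✓
(6,5)S 4/5 ✓
(6,6)S 2/3 ✓
(7,1)N 1/2 ✓
(7,3)N 1/2 ✓
(7,6)N 0/2 ✗
For instance (1,4) has only 0/3 same-type neighbors, below 2/5.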